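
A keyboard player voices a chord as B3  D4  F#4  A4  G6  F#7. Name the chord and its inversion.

The pitch classes B, D, F#, A, G arrange in thirds as G–B–D–F#–A: a G major ninth chord.
With the third (B) in the bass, the chord is in first inversion.

G major ninth, first inversion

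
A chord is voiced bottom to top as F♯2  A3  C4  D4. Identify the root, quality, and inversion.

D dominant seventh, first inversion

The pitch classes F#, A, C, D arrange in thirds as D–F#–A–C: a D dominant seventh chord.
The lowest note is F#, the third of the chord, so this is first inversion (figured bass 6/5).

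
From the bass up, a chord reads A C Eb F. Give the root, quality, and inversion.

The distinct note names are A, C, Eb, F. Stacked in thirds they read F–A–C–Eb, which is a dominant seventh chord on F.
A is the third of F dominant seventh; third in the bass means first inversion (figured bass 6/5).

F dominant seventh, first inversion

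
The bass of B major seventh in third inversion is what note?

A#

In third inversion the seventh is lowest. For B major seventh (B–D#–F#–A#) that is A#.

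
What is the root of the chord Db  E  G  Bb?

Db, E, G, Bb are the tones of an E diminished seventh chord (E–G–Bb–Db), making E the root.

E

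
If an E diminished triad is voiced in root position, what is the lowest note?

E

The root of E diminished (E–G–Bb) is E; that is the bass in root position.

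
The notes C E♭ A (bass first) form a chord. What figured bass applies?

6

The notes C, Eb, A stack in thirds as A–C–Eb — an A diminished triad. The bass C is the third, so this is first inversion: figured 6.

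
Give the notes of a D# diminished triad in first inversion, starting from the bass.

The chord tones are D#–F#–A. With the third (F#) lowest for first inversion: F#, A, D#.

F#, A, D#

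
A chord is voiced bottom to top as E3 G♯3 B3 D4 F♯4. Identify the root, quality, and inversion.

E dominant ninth, root position

The distinct note names are E, G#, B, D, F#. Stacked in thirds they read E–G#–B–D–F#, which is a dominant ninth chord on E.
The lowest note is E, the root of the chord, so this is root position.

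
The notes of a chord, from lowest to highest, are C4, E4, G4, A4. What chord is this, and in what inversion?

Reducing to letter names: C, E, G, A. These stack in thirds as A–C–E–G — an A minor seventh chord.
The lowest note is C, the third of the chord, so this is first inversion (figured bass 6/5).

A minor seventh, first inversion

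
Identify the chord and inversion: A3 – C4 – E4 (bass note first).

The pitch classes A, C, E arrange in thirds as A–C–E: an A minor triad.
The lowest note is A, the root of the chord, so this is root position (figured bass 5/3).

A minor, root position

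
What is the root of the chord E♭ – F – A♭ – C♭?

Reordering Eb, F, Ab, Cb into stacked thirds gives F–Ab–Cb–Eb; the bottom of that stack, F, is the root.

F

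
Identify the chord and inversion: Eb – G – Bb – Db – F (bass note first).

The pitch classes Eb, G, Bb, Db, F arrange in thirds as Eb–G–Bb–Db–F: an Eb dominant ninth chord.
Eb is the root of Eb dominant ninth; root in the bass means root position.

Eb dominant ninth, root position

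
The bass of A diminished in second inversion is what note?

In second inversion the fifth is lowest. For A diminished (A–C–Eb) that is Eb.

Eb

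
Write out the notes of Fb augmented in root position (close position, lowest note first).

Spelling Fb augmented: Fb–Ab–C. In root position the root is bass, giving Fb, Ab, C from the bottom.

Fb, Ab, C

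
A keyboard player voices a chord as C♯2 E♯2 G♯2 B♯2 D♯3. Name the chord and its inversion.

Reducing to letter names: C#, E#, G#, B#, D#. These stack in thirds as C#–E#–G#–B#–D# — a C# major ninth chord.
With the root (C#) in the bass, the chord is in root position.

C# major ninth, root position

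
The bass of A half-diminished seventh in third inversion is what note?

In third inversion the seventh is lowest. For A half-diminished seventh (A–C–Eb–G) that is G.

G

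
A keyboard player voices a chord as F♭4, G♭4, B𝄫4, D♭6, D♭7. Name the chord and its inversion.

Gb minor seventh, third inversion

The distinct note names are Fb, Gb, Bbb, Db. Stacked in thirds they read Gb–Bbb–Db–Fb, which is a minor seventh chord on Gb.
Fb is the seventh of Gb minor seventh; seventh in the bass means third inversion (figured bass 4/2).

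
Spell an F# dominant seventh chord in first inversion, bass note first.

Spelling F# dominant seventh: F#–A#–C#–E. In first inversion the third is bass, giving A#, C#, E, F# from the bottom.

A#, C#, E, F#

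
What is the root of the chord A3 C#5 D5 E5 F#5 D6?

D

Reordering A, C#, D, E, F# into stacked thirds gives D–F#–A–C#–E; the bottom of that stack, D, is the root.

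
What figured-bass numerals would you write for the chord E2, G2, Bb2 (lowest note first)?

The notes E, G, Bb stack in thirds as E–G–Bb — an E diminished triad. The bass E is the root, so this is root position: figured 5/3.

5/3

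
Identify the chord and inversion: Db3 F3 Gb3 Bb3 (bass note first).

Gb major seventh, second inversion

Reducing to letter names: Db, F, Gb, Bb. These stack in thirds as Gb–Bb–Db–F — a Gb major seventh chord.
The lowest note is Db, the fifth of the chord, so this is second inversion (figured bass 4/3).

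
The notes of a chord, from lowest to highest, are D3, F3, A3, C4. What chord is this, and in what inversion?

D minor seventh, root position

The distinct note names are D, F, A, C. Stacked in thirds they read D–F–A–C, which is a minor seventh chord on D.
D is the root of D minor seventh; root in the bass means root position (figured bass 7).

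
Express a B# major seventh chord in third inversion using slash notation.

Third inversion of B# major seventh has the seventh (A##) in the bass. As a slash chord: B#maj7/A##.

B#maj7/A##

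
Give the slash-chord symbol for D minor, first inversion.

First inversion of D minor has the third (F) in the bass. As a slash chord: Dm/F.

Dm/F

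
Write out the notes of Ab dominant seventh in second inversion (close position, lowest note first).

Eb, Gb, Ab, C

Spelling Ab dominant seventh: Ab–C–Eb–Gb. In second inversion the fifth is bass, giving Eb, Gb, Ab, C from the bottom.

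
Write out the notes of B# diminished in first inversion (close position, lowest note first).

The chord tones are B#–D#–F#. With the third (D#) lowest for first inversion: D#, F#, B#.

D#, F#, B#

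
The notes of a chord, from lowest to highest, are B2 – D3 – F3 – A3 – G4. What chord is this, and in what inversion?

G dominant ninth, first inversion

The pitch classes B, D, F, A, G arrange in thirds as G–B–D–F–A: a G dominant ninth chord.
The lowest note is B, the third of the chord, so this is first inversion.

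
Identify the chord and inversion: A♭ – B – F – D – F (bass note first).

B diminished seventh, third inversion

The pitch classes Ab, B, F, D arrange in thirds as B–D–F–Ab: a B diminished seventh chord.
With the seventh (Ab) in the bass, the chord is in third inversion (figured bass 4/2).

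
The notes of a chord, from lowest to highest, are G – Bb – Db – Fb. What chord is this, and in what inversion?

G diminished seventh, root position

The distinct note names are G, Bb, Db, Fb. Stacked in thirds they read G–Bb–Db–Fb, which is a diminished seventh chord on G.
With the root (G) in the bass, the chord is in root position (figured bass 7).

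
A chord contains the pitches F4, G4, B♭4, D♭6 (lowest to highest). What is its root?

The distinct letter names are F, G, Bb, Db. Arranged as a stack of thirds they read G–Bb–Db–F, so G is the root (a G half-diminished seventh chord).

G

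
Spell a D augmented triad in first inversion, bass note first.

Spelling D augmented: D–F#–A#. In first inversion the third is bass, giving F#, A#, D from the bottom.

F#, A#, D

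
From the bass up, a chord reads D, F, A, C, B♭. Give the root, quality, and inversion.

The pitch classes D, F, A, C, Bb arrange in thirds as Bb–D–F–A–C: a Bb major ninth chord.
The lowest note is D, the third of the chord, so this is first inversion.

Bb major ninth, first inversion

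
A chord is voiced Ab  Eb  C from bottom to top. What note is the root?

The distinct letter names are Ab, Eb, C. Arranged as a stack of thirds they read Ab–C–Eb, so Ab is the root (an Ab major triad).

Ab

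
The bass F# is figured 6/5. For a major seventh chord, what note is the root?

D

The figures 6/5 mean the third of the chord is in the bass. If F# is the third of a major seventh chord, the root is D (chord tones D–F#–A–C#).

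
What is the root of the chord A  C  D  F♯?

D

A, C, D, F# are the tones of a D dominant seventh chord (D–F#–A–C), making D the root.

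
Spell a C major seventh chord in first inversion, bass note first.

E, G, B, C

The chord tones are C–E–G–B. With the third (E) lowest for first inversion: E, G, B, C.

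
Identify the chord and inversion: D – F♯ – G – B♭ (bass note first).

G minor-major seventh, second inversion

Reducing to letter names: D, F#, G, Bb. These stack in thirds as G–Bb–D–F# — a G minor-major seventh chord.
The lowest note is D, the fifth of the chord, so this is second inversion (figured bass 4/3).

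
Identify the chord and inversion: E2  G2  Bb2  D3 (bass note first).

The distinct note names are E, G, Bb, D. Stacked in thirds they read E–G–Bb–D, which is a half-diminished seventh chord on E.
With the root (E) in the bass, the chord is in root position (figured bass 7).

E half-diminished seventh, root position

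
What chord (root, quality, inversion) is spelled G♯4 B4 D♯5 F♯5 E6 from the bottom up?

E major ninth, first inversion

The distinct note names are G#, B, D#, F#, E. Stacked in thirds they read E–G#–B–D#–F#, which is a major ninth chord on E.
The lowest note is G#, the third of the chord, so this is first inversion.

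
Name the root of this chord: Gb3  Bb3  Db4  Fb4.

Gb, Bb, Db, Fb are the tones of a Gb dominant seventh chord (Gb–Bb–Db–Fb), making Gb the root.

Gb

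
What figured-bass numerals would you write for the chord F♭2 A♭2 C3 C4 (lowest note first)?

The notes Fb, Ab, C stack in thirds as Fb–Ab–C — an Fb augmented triad. The bass Fb is the root, so this is root position: figured 5/3.

5/3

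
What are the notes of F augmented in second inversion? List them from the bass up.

C#, F, A

The chord tones are F–A–C#. With the fifth (C#) lowest for second inversion: C#, F, A.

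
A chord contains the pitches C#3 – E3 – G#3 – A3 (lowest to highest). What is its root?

A

C#, E, G#, A are the tones of an A major seventh chord (A–C#–E–G#), making A the root.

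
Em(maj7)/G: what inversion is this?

first inversion

Em(maj7)/G means E minor-major seventh with G in the bass. G is the third of E minor-major seventh (E–G–B–D#), so this is first inversion.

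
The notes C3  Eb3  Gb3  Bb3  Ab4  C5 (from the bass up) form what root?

The distinct letter names are C, Eb, Gb, Bb, Ab. Arranged as a stack of thirds they read Ab–C–Eb–Gb–Bb, so Ab is the root (an Ab dominant ninth chord).

Ab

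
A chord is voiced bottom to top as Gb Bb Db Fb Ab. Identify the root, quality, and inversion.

The distinct note names are Gb, Bb, Db, Fb, Ab. Stacked in thirds they read Gb–Bb–Db–Fb–Ab, which is a dominant ninth chord on Gb.
Gb is the root of Gb dominant ninth; root in the bass means root position.

Gb dominant ninth, root position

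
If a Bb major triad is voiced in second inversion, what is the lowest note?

F

The fifth of Bb major (Bb–D–F) is F; that is the bass in second inversion.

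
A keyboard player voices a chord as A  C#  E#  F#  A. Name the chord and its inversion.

F# minor-major seventh, first inversion

The pitch classes A, C#, E#, F# arrange in thirds as F#–A–C#–E#: an F# minor-major seventh chord.
A is the third of F# minor-major seventh; third in the bass means first inversion (figured bass 6/5).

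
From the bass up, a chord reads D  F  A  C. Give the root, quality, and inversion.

D minor seventh, root position

The pitch classes D, F, A, C arrange in thirds as D–F–A–C: a D minor seventh chord.
With the root (D) in the bass, the chord is in root position (figured bass 7).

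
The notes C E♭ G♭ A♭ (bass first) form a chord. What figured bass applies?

6/5

The notes C, Eb, Gb, Ab stack in thirds as Ab–C–Eb–Gb — an Ab dominant seventh chord. The bass C is the third, so this is first inversion: figured 6/5.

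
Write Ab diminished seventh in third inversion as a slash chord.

Abdim7/Gbb

Third inversion of Ab diminished seventh has the seventh (Gbb) in the bass. As a slash chord: Abdim7/Gbb.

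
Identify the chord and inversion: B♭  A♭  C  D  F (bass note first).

The distinct note names are Bb, Ab, C, D, F. Stacked in thirds they read Bb–D–F–Ab–C, which is a dominant ninth chord on Bb.
The lowest note is Bb, the root of the chord, so this is root position.

Bb dominant ninth, root position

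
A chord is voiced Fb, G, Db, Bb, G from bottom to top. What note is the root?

G

The distinct letter names are Fb, G, Db, Bb. Arranged as a stack of thirds they read G–Bb–Db–Fb, so G is the root (a G diminished seventh chord).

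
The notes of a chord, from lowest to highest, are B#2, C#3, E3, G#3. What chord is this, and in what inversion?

The pitch classes B#, C#, E, G# arrange in thirds as C#–E–G#–B#: a C# minor-major seventh chord.
With the seventh (B#) in the bass, the chord is in third inversion (figured bass 4/2).

C# minor-major seventh, third inversion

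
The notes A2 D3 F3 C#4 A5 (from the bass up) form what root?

D

Reordering A, D, F, C# into stacked thirds gives D–F–A–C#; the bottom of that stack, D, is the root.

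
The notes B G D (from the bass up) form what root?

G

The distinct letter names are B, G, D. Arranged as a stack of thirds they read G–B–D, so G is the root (a G major triad).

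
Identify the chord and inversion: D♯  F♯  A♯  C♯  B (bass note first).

The distinct note names are D#, F#, A#, C#, B. Stacked in thirds they read B–D#–F#–A#–C#, which is a major ninth chord on B.
With the third (D#) in the bass, the chord is in first inversion.

B major ninth, first inversion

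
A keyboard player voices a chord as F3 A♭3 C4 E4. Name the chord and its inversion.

F minor-major seventh, root position

The distinct note names are F, Ab, C, E. Stacked in thirds they read F–Ab–C–E, which is a minor-major seventh chord on F.
The lowest note is F, the root of the chord, so this is root position (figured bass 7).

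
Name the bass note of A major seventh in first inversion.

C#

The third of A major seventh (A–C#–E–G#) is C#; that is the bass in first inversion.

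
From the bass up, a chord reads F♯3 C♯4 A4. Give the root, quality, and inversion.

Reducing to letter names: F#, C#, A. These stack in thirds as F#–A–C# — an F# minor triad.
With the root (F#) in the bass, the chord is in root position (figured bass 5/3).

F# minor, root position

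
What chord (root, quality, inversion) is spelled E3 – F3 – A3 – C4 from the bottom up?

The distinct note names are E, F, A, C. Stacked in thirds they read F–A–C–E, which is a major seventh chord on F.
The lowest note is E, the seventh of the chord, so this is third inversion (figured bass 4/2).

F major seventh, third inversion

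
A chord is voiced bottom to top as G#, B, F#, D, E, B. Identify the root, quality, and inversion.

Reducing to letter names: G#, B, F#, D, E. These stack in thirds as E–G#–B–D–F# — an E dominant ninth chord.
G# is the third of E dominant ninth; third in the bass means first inversion.

E dominant ninth, first inversion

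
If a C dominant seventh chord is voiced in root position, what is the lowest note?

C

The root of C dominant seventh (C–E–G–Bb) is C; that is the bass in root position.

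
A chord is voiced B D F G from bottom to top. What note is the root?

G

Reordering B, D, F, G into stacked thirds gives G–B–D–F; the bottom of that stack, G, is the root.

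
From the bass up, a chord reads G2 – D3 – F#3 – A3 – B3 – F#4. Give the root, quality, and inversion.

G major ninth, root position

The pitch classes G, D, F#, A, B arrange in thirds as G–B–D–F#–A: a G major ninth chord.
With the root (G) in the bass, the chord is in root position.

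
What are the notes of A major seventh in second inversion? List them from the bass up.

Spelling A major seventh: A–C#–E–G#. In second inversion the fifth is bass, giving E, G#, A, C# from the bottom.

E, G#, A, C#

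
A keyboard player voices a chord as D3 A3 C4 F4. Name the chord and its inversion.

The pitch classes D, A, C, F arrange in thirds as D–F–A–C: a D minor seventh chord.
The lowest note is D, the root of the chord, so this is root position (figured bass 7).

D minor seventh, root position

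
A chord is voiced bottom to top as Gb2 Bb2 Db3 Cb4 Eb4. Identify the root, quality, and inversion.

Reducing to letter names: Gb, Bb, Db, Cb, Eb. These stack in thirds as Cb–Eb–Gb–Bb–Db — a Cb major ninth chord.
With the fifth (Gb) in the bass, the chord is in second inversion.

Cb major ninth, second inversion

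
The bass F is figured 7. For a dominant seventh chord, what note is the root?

F

The figures 7 mean the root of the chord is in the bass. If F is the root of a dominant seventh chord, the root is F (chord tones F–A–C–Eb).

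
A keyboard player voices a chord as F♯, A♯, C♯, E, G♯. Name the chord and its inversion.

The distinct note names are F#, A#, C#, E, G#. Stacked in thirds they read F#–A#–C#–E–G#, which is a dominant ninth chord on F#.
The lowest note is F#, the root of the chord, so this is root position.

F# dominant ninth, root position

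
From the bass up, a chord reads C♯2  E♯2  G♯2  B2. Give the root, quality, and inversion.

Reducing to letter names: C#, E#, G#, B. These stack in thirds as C#–E#–G#–B — a C# dominant seventh chord.
With the root (C#) in the bass, the chord is in root position (figured bass 7).

C# dominant seventh, root position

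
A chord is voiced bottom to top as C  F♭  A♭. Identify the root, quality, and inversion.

The pitch classes C, Fb, Ab arrange in thirds as Fb–Ab–C: an Fb augmented triad.
With the fifth (C) in the bass, the chord is in second inversion (figured bass 6/4).

Fb augmented, second inversion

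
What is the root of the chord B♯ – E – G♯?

Reordering B#, E, G# into stacked thirds gives E–G#–B#; the bottom of that stack, E, is the root.

E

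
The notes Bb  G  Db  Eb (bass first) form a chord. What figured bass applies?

4/3

The notes Bb, G, Db, Eb stack in thirds as Eb–G–Bb–Db — an Eb dominant seventh chord. The bass Bb is the fifth, so this is second inversion: figured 4/3.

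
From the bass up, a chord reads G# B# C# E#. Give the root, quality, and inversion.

Reducing to letter names: G#, B#, C#, E#. These stack in thirds as C#–E#–G#–B# — a C# major seventh chord.
The lowest note is G#, the fifth of the chord, so this is second inversion (figured bass 4/3).

C# major seventh, second inversion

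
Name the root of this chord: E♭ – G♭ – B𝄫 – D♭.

Eb

The distinct letter names are Eb, Gb, Bbb, Db. Arranged as a stack of thirds they read Eb–Gb–Bbb–Db, so Eb is the root (an Eb half-diminished seventh chord).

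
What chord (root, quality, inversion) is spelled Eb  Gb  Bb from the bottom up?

The distinct note names are Eb, Gb, Bb. Stacked in thirds they read Eb–Gb–Bb, which is a minor triad on Eb.
The lowest note is Eb, the root of the chord, so this is root position (figured bass 5/3).

Eb minor, root position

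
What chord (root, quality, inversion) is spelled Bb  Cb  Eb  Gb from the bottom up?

The distinct note names are Bb, Cb, Eb, Gb. Stacked in thirds they read Cb–Eb–Gb–Bb, which is a major seventh chord on Cb.
With the seventh (Bb) in the bass, the chord is in third inversion (figured bass 4/2).

Cb major seventh, third inversion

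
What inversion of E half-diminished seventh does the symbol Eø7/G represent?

first inversion

Eø7/G means E half-diminished seventh with G in the bass. G is the third of E half-diminished seventh (E–G–Bb–D), so this is first inversion.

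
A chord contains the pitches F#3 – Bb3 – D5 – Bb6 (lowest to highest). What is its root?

Reordering F#, Bb, D into stacked thirds gives Bb–D–F#; the bottom of that stack, Bb, is the root.

Bb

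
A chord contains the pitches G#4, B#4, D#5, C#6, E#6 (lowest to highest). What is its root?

The distinct letter names are G#, B#, D#, C#, E#. Arranged as a stack of thirds they read C#–E#–G#–B#–D#, so C# is the root (a C# major ninth chord).

C#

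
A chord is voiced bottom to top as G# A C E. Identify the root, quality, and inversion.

A minor-major seventh, third inversion

The pitch classes G#, A, C, E arrange in thirds as A–C–E–G#: an A minor-major seventh chord.
The lowest note is G#, the seventh of the chord, so this is third inversion (figured bass 4/2).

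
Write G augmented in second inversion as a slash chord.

Gaug/D#

Second inversion of G augmented has the fifth (D#) in the bass. As a slash chord: Gaug/D#.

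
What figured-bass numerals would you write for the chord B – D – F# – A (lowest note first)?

The notes B, D, F#, A stack in thirds as B–D–F#–A — a B minor seventh chord. The bass B is the root, so this is root position: figured 7.

7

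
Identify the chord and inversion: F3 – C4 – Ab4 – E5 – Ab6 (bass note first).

Reducing to letter names: F, C, Ab, E. These stack in thirds as F–Ab–C–E — an F minor-major seventh chord.
With the root (F) in the bass, the chord is in root position (figured bass 7).

F minor-major seventh, root position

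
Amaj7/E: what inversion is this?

second inversion

Amaj7/E means A major seventh with E in the bass. E is the fifth of A major seventh (A–C#–E–G#), so this is second inversion.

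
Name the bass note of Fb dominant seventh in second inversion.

In second inversion the fifth is lowest. For Fb dominant seventh (Fb–Ab–Cb–Ebb) that is Cb.

Cb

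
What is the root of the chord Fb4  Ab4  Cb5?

Fb, Ab, Cb are the tones of an Fb major triad (Fb–Ab–Cb), making Fb the root.

Fb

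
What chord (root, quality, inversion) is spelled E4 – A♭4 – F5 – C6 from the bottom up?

F minor-major seventh, third inversion

Reducing to letter names: E, Ab, F, C. These stack in thirds as F–Ab–C–E — an F minor-major seventh chord.
With the seventh (E) in the bass, the chord is in third inversion (figured bass 4/2).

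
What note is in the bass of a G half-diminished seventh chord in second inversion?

The fifth of G half-diminished seventh (G–Bb–Db–F) is Db; that is the bass in second inversion.

Db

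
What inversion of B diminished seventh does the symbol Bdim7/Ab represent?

third inversion

Bdim7/Ab means B diminished seventh with Ab in the bass. Ab is the seventh of B diminished seventh (B–D–F–Ab), so this is third inversion.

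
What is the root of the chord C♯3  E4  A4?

A

C#, E, A are the tones of an A major triad (A–C#–E), making A the root.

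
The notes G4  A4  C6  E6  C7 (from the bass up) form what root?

The distinct letter names are G, A, C, E. Arranged as a stack of thirds they read A–C–E–G, so A is the root (an A minor seventh chord).

A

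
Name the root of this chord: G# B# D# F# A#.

Reordering G#, B#, D#, F#, A# into stacked thirds gives G#–B#–D#–F#–A#; the bottom of that stack, G#, is the root.

G#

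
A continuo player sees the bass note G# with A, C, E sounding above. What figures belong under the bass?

4/2

The notes G#, A, C, E stack in thirds as A–C–E–G# — an A minor-major seventh chord. The bass G# is the seventh, so this is third inversion: figured 4/2.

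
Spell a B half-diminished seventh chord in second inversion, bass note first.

The chord tones are B–D–F–A. With the fifth (F) lowest for second inversion: F, A, B, D.

F, A, B, D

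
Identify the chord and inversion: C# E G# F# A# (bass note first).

F# dominant ninth, second inversion

The distinct note names are C#, E, G#, F#, A#. Stacked in thirds they read F#–A#–C#–E–G#, which is a dominant ninth chord on F#.
C# is the fifth of F# dominant ninth; fifth in the bass means second inversion.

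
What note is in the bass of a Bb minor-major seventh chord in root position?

In root position the root is lowest. For Bb minor-major seventh (Bb–Db–F–A) that is Bb.

Bb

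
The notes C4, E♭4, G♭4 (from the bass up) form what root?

C

Reordering C, Eb, Gb into stacked thirds gives C–Eb–Gb; the bottom of that stack, C, is the root.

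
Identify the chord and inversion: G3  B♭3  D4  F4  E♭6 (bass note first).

Reducing to letter names: G, Bb, D, F, Eb. These stack in thirds as Eb–G–Bb–D–F — an Eb major ninth chord.
With the third (G) in the bass, the chord is in first inversion.

Eb major ninth, first inversion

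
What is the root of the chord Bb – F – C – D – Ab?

The distinct letter names are Bb, F, C, D, Ab. Arranged as a stack of thirds they read Bb–D–F–Ab–C, so Bb is the root (a Bb dominant ninth chord).

Bb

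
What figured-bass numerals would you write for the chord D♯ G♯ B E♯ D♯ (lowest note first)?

The notes D#, G#, B, E# stack in thirds as E#–G#–B–D# — an E# half-diminished seventh chord. The bass D# is the seventh, so this is third inversion: figured 4/2.

4/2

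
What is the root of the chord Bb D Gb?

The distinct letter names are Bb, D, Gb. Arranged as a stack of thirds they read Gb–Bb–D, so Gb is the root (a Gb augmented triad).

Gb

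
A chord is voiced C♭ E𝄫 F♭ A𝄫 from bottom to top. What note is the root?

Cb, Ebb, Fb, Abb are the tones of an Fb minor seventh chord (Fb–Abb–Cb–Ebb), making Fb the root.

Fb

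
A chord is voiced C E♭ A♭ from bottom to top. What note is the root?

Ab

Reordering C, Eb, Ab into stacked thirds gives Ab–C–Eb; the bottom of that stack, Ab, is the root.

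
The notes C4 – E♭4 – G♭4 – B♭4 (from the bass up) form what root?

C

Reordering C, Eb, Gb, Bb into stacked thirds gives C–Eb–Gb–Bb; the bottom of that stack, C, is the root.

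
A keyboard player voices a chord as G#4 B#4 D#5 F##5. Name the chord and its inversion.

G# major seventh, root position

The pitch classes G#, B#, D#, F## arrange in thirds as G#–B#–D#–F##: a G# major seventh chord.
G# is the root of G# major seventh; root in the bass means root position (figured bass 7).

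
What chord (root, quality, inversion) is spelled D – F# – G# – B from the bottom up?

G# half-diminished seventh, second inversion

The distinct note names are D, F#, G#, B. Stacked in thirds they read G#–B–D–F#, which is a half-diminished seventh chord on G#.
D is the fifth of G# half-diminished seventh; fifth in the bass means second inversion (figured bass 4/3).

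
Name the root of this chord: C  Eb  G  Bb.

C

Reordering C, Eb, G, Bb into stacked thirds gives C–Eb–G–Bb; the bottom of that stack, C, is the root.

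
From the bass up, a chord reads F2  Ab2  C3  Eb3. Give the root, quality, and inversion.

F minor seventh, root position

The pitch classes F, Ab, C, Eb arrange in thirds as F–Ab–C–Eb: an F minor seventh chord.
The lowest note is F, the root of the chord, so this is root position (figured bass 7).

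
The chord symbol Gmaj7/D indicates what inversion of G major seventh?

second inversion

Gmaj7/D means G major seventh with D in the bass. D is the fifth of G major seventh (G–B–D–F#), so this is second inversion.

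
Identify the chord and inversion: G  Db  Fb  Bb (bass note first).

G diminished seventh, root position

The pitch classes G, Db, Fb, Bb arrange in thirds as G–Bb–Db–Fb: a G diminished seventh chord.
G is the root of G diminished seventh; root in the bass means root position (figured bass 7).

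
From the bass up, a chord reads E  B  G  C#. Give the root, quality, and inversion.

C# half-diminished seventh, first inversion

Reducing to letter names: E, B, G, C#. These stack in thirds as C#–E–G–B — a C# half-diminished seventh chord.
The lowest note is E, the third of the chord, so this is first inversion (figured bass 6/5).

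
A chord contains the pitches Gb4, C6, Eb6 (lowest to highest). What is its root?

C

Reordering Gb, C, Eb into stacked thirds gives C–Eb–Gb; the bottom of that stack, C, is the root.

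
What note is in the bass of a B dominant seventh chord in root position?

The root of B dominant seventh (B–D#–F#–A) is B; that is the bass in root position.

B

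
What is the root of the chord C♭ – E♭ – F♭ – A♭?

Cb, Eb, Fb, Ab are the tones of an Fb major seventh chord (Fb–Ab–Cb–Eb), making Fb the root.

Fb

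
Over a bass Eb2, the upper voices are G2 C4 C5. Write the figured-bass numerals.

The notes Eb, G, C stack in thirds as C–Eb–G — a C minor triad. The bass Eb is the third, so this is first inversion: figured 6.

6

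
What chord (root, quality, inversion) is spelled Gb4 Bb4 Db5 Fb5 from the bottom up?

Gb dominant seventh, root position

The distinct note names are Gb, Bb, Db, Fb. Stacked in thirds they read Gb–Bb–Db–Fb, which is a dominant seventh chord on Gb.
Gb is the root of Gb dominant seventh; root in the bass means root position (figured bass 7).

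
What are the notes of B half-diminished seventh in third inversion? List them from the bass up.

A, B, D, F

The chord tones are B–D–F–A. With the seventh (A) lowest for third inversion: A, B, D, F.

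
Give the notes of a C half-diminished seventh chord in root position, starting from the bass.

C, Eb, Gb, Bb

C half-diminished seventh is C–Eb–Gb–Bb. Root position puts the root (C) in the bass, with the remaining tones above: C, Eb, Gb, Bb.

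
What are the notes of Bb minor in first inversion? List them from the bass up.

Db, F, Bb

Spelling Bb minor: Bb–Db–F. In first inversion the third is bass, giving Db, F, Bb from the bottom.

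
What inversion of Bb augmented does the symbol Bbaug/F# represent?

Bbaug/F# means Bb augmented with F# in the bass. F# is the fifth of Bb augmented (Bb–D–F#), so this is second inversion.

second inversion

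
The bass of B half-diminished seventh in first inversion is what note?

In first inversion the third is lowest. For B half-diminished seventh (B–D–F–A) that is D.

D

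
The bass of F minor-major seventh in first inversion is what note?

Ab

The third of F minor-major seventh (F–Ab–C–E) is Ab; that is the bass in first inversion.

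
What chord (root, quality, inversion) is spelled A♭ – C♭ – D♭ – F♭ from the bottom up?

Db minor seventh, second inversion

The distinct note names are Ab, Cb, Db, Fb. Stacked in thirds they read Db–Fb–Ab–Cb, which is a minor seventh chord on Db.
Ab is the fifth of Db minor seventh; fifth in the bass means second inversion (figured bass 4/3).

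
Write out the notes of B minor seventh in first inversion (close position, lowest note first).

Spelling B minor seventh: B–D–F#–A. In first inversion the third is bass, giving D, F#, A, B from the bottom.

D, F#, A, B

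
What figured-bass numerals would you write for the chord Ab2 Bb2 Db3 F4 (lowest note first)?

The notes Ab, Bb, Db, F stack in thirds as Bb–Db–F–Ab — a Bb minor seventh chord. The bass Ab is the seventh, so this is third inversion: figured 4/2.

4/2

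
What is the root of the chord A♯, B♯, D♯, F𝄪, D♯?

The distinct letter names are A#, B#, D#, F##. Arranged as a stack of thirds they read B#–D#–F##–A#, so B# is the root (a B# minor seventh chord).

B#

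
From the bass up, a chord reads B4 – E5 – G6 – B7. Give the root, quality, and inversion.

E minor, second inversion

The distinct note names are B, E, G. Stacked in thirds they read E–G–B, which is a minor triad on E.
B is the fifth of E minor; fifth in the bass means second inversion (figured bass 6/4).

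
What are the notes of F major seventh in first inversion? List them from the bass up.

The chord tones are F–A–C–E. With the third (A) lowest for first inversion: A, C, E, F.

A, C, E, F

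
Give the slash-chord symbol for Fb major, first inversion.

FbM/Ab

First inversion of Fb major has the third (Ab) in the bass. As a slash chord: FbM/Ab.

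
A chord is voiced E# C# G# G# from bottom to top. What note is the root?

C#

The distinct letter names are E#, C#, G#. Arranged as a stack of thirds they read C#–E#–G#, so C# is the root (a C# major triad).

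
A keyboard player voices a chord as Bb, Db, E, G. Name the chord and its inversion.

E diminished seventh, second inversion

The pitch classes Bb, Db, E, G arrange in thirds as E–G–Bb–Db: an E diminished seventh chord.
With the fifth (Bb) in the bass, the chord is in second inversion (figured bass 4/3).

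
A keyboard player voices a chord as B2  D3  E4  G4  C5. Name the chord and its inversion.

The distinct note names are B, D, E, G, C. Stacked in thirds they read C–E–G–B–D, which is a major ninth chord on C.
The lowest note is B, the seventh of the chord, so this is third inversion.

C major ninth, third inversion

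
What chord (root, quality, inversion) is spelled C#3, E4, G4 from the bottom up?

C# diminished, root position

Reducing to letter names: C#, E, G. These stack in thirds as C#–E–G — a C# diminished triad.
With the root (C#) in the bass, the chord is in root position (figured bass 5/3).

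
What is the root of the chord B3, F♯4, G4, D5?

B, F#, G, D are the tones of a G major seventh chord (G–B–D–F#), making G the root.

G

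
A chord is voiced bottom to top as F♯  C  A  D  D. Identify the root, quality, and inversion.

D dominant seventh, first inversion

The pitch classes F#, C, A, D arrange in thirds as D–F#–A–C: a D dominant seventh chord.
The lowest note is F#, the third of the chord, so this is first inversion (figured bass 6/5).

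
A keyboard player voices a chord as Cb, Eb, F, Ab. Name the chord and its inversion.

The pitch classes Cb, Eb, F, Ab arrange in thirds as F–Ab–Cb–Eb: an F half-diminished seventh chord.
The lowest note is Cb, the fifth of the chord, so this is second inversion (figured bass 4/3).

F half-diminished seventh, second inversion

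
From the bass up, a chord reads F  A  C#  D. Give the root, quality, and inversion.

The distinct note names are F, A, C#, D. Stacked in thirds they read D–F–A–C#, which is a minor-major seventh chord on D.
F is the third of D minor-major seventh; third in the bass means first inversion (figured bass 6/5).

D minor-major seventh, first inversion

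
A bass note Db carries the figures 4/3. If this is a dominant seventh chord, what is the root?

Gb

The figures 4/3 mean the fifth of the chord is in the bass. If Db is the fifth of a dominant seventh chord, the root is Gb (chord tones Gb–Bb–Db–Fb).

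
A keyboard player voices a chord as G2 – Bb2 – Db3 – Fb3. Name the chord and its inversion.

G diminished seventh, root position

The pitch classes G, Bb, Db, Fb arrange in thirds as G–Bb–Db–Fb: a G diminished seventh chord.
With the root (G) in the bass, the chord is in root position (figured bass 7).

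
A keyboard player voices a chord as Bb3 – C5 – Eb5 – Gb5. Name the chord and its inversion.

C half-diminished seventh, third inversion

The distinct note names are Bb, C, Eb, Gb. Stacked in thirds they read C–Eb–Gb–Bb, which is a half-diminished seventh chord on C.
The lowest note is Bb, the seventh of the chord, so this is third inversion (figured bass 4/2).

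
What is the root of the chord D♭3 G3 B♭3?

Db, G, Bb are the tones of a G diminished triad (G–Bb–Db), making G the root.

G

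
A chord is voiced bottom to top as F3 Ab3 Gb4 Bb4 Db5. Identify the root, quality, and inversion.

Gb major ninth, third inversion

The distinct note names are F, Ab, Gb, Bb, Db. Stacked in thirds they read Gb–Bb–Db–F–Ab, which is a major ninth chord on Gb.
F is the seventh of Gb major ninth; seventh in the bass means third inversion.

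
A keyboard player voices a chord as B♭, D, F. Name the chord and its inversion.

Reducing to letter names: Bb, D, F. These stack in thirds as Bb–D–F — a Bb major triad.
With the root (Bb) in the bass, the chord is in root position (figured bass 5/3).

Bb major, root position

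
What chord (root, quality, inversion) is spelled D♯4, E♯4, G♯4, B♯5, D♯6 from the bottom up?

The pitch classes D#, E#, G#, B# arrange in thirds as E#–G#–B#–D#: an E# minor seventh chord.
The lowest note is D#, the seventh of the chord, so this is third inversion (figured bass 4/2).

E# minor seventh, third inversion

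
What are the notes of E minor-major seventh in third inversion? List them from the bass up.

D#, E, G, B

The chord tones are E–G–B–D#. With the seventh (D#) lowest for third inversion: D#, E, G, B.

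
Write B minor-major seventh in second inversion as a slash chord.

Second inversion of B minor-major seventh has the fifth (F#) in the bass. As a slash chord: Bm(maj7)/F#.

Bm(maj7)/F#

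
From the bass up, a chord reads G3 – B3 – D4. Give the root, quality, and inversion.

Reducing to letter names: G, B, D. These stack in thirds as G–B–D — a G major triad.
G is the root of G major; root in the bass means root position (figured bass 5/3).

G major, root position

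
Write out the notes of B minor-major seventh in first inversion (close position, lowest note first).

D, F#, A#, B

The chord tones are B–D–F#–A#. With the third (D) lowest for first inversion: D, F#, A#, B.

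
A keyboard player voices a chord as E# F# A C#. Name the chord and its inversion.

F# minor-major seventh, third inversion

The pitch classes E#, F#, A, C# arrange in thirds as F#–A–C#–E#: an F# minor-major seventh chord.
The lowest note is E#, the seventh of the chord, so this is third inversion (figured bass 4/2).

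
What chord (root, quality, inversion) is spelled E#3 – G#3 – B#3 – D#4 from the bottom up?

E# minor seventh, root position

Reducing to letter names: E#, G#, B#, D#. These stack in thirds as E#–G#–B#–D# — an E# minor seventh chord.
The lowest note is E#, the root of the chord, so this is root position (figured bass 7).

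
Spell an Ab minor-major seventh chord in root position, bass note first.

Ab, Cb, Eb, G

The chord tones are Ab–Cb–Eb–G. With the root (Ab) lowest for root position: Ab, Cb, Eb, G.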